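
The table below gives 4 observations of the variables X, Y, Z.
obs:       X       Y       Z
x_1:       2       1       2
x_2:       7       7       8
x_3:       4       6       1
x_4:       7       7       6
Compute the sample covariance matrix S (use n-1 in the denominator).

Step 1 — column means:
  mean(X) = (2 + 7 + 4 + 7) / 4 = 20/4 = 5
  mean(Y) = (1 + 7 + 6 + 7) / 4 = 21/4 = 5.25
  mean(Z) = (2 + 8 + 1 + 6) / 4 = 17/4 = 4.25

Step 2 — sample covariance S[i,j] = (1/(n-1)) · Σ_k (x_{k,i} - mean_i) · (x_{k,j} - mean_j), with n-1 = 3.
  S[X,X] = ((-3)·(-3) + (2)·(2) + (-1)·(-1) + (2)·(2)) / 3 = 18/3 = 6
  S[X,Y] = ((-3)·(-4.25) + (2)·(1.75) + (-1)·(0.75) + (2)·(1.75)) / 3 = 19/3 = 6.3333
  S[X,Z] = ((-3)·(-2.25) + (2)·(3.75) + (-1)·(-3.25) + (2)·(1.75)) / 3 = 21/3 = 7
  S[Y,Y] = ((-4.25)·(-4.25) + (1.75)·(1.75) + (0.75)·(0.75) + (1.75)·(1.75)) / 3 = 24.75/3 = 8.25
  S[Y,Z] = ((-4.25)·(-2.25) + (1.75)·(3.75) + (0.75)·(-3.25) + (1.75)·(1.75)) / 3 = 16.75/3 = 5.5833
  S[Z,Z] = ((-2.25)·(-2.25) + (3.75)·(3.75) + (-3.25)·(-3.25) + (1.75)·(1.75)) / 3 = 32.75/3 = 10.9167

S is symmetric (S[j,i] = S[i,j]). Assembling:

S = [[6, 6.3333, 7],
 [6.3333, 8.25, 5.5833],
 [7, 5.5833, 10.9167]]


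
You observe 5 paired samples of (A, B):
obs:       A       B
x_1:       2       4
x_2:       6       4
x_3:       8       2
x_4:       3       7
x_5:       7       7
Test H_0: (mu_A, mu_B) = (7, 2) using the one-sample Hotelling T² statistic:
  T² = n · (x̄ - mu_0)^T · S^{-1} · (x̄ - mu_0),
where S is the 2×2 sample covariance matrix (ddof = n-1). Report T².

Step 1 — sample mean vector:
  mean(A) = (2 + 6 + 8 + 3 + 7) / 5 = 26/5 = 5.2
  mean(B) = (4 + 4 + 2 + 7 + 7) / 5 = 24/5 = 4.8
  x̄ = (5.2, 4.8),  deviation x̄ - mu_0 = (5.2, 4.8) - (7, 2) = (-1.8, 2.8).

Step 2 — sample covariance matrix, S[i,j] = (1/(n-1)) · Σ_k (x_{k,i} - mean_i) · (x_{k,j} - mean_j), divisor n-1 = 4:
  S[A,A] = ((-3.2)·(-3.2) + (0.8)·(0.8) + (2.8)·(2.8) + (-2.2)·(-2.2) + (1.8)·(1.8)) / 4 = 26.8/4 = 6.7
  S[A,B] = ((-3.2)·(-0.8) + (0.8)·(-0.8) + (2.8)·(-2.8) + (-2.2)·(2.2) + (1.8)·(2.2)) / 4 = -6.8/4 = -1.7
  S[B,B] = ((-0.8)·(-0.8) + (-0.8)·(-0.8) + (-2.8)·(-2.8) + (2.2)·(2.2) + (2.2)·(2.2)) / 4 = 18.8/4 = 4.7
  S = [[6.7, -1.7],
 [-1.7, 4.7]].

Step 3 — invert S. det(S) = 6.7·4.7 - (-1.7)² = 28.6.
  S^{-1} = (1/det) · [[d, -b], [-b, a]] = [[0.1643, 0.0594],
 [0.0594, 0.2343]].

Step 4 — quadratic form (x̄ - mu_0)^T · S^{-1} · (x̄ - mu_0):
  S^{-1} · (x̄ - mu_0) = (-0.1294, 0.549),
  (x̄ - mu_0)^T · [...] = (-1.8)·(-0.1294) + (2.8)·(0.549) = 1.7699.

Step 5 — scale by n: T² = 5 · 1.7699 = 8.8497.

T² ≈ 8.8497


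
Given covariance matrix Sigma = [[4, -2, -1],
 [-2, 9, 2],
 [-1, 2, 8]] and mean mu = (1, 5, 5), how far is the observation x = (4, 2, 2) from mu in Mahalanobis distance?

Step 1 — centre the observation: (x - mu) = (3, -3, -3).

Step 2 — invert Sigma (cofactor / det for 3×3, or solve directly):
  Sigma^{-1} = [[0.2845, 0.0586, 0.0209],
 [0.0586, 0.1297, -0.0251],
 [0.0209, -0.0251, 0.1339]].

Step 3 — form the quadratic (x - mu)^T · Sigma^{-1} · (x - mu):
  Sigma^{-1} · (x - mu) = (0.6151, -0.1381, -0.2636).
  (x - mu)^T · [Sigma^{-1} · (x - mu)] = (3)·(0.6151) + (-3)·(-0.1381) + (-3)·(-0.2636) = 3.0502.

Step 4 — take square root: d = √(3.0502) ≈ 1.7465.

d(x, mu) = √(3.0502) ≈ 1.7465


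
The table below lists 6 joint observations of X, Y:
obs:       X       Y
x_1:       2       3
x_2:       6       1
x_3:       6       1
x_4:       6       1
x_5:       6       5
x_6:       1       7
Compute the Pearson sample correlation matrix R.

Step 1 — column means:
  mean(X) = (2 + 6 + 6 + 6 + 6 + 1) / 6 = 27/6 = 4.5
  mean(Y) = (3 + 1 + 1 + 1 + 5 + 7) / 6 = 18/6 = 3

Step 2 — sample variances and covariances s[i,j] = (1/(n-1)) · Σ_k (x_{k,i} - mean_i) · (x_{k,j} - mean_j), with n-1 = 5:
  s[X,X] = ((-2.5)·(-2.5) + (1.5)·(1.5) + (1.5)·(1.5) + (1.5)·(1.5) + (1.5)·(1.5) + (-3.5)·(-3.5)) / 5 = 27.5/5 = 5.5
  s[X,Y] = ((-2.5)·(0) + (1.5)·(-2) + (1.5)·(-2) + (1.5)·(-2) + (1.5)·(2) + (-3.5)·(4)) / 5 = -20/5 = -4
  s[Y,Y] = ((0)·(0) + (-2)·(-2) + (-2)·(-2) + (-2)·(-2) + (2)·(2) + (4)·(4)) / 5 = 32/5 = 6.4
  Sample standard deviations s_i = √(s[i,i]):
  s(X) = √(5.5) = 2.3452
  s(Y) = √(6.4) = 2.5298

Step 3 — r_{ij} = s_{ij} / (s_i · s_j):
  r[X,X] = 1 (diagonal).
  r[X,Y] = -4 / (2.3452 · 2.5298) = -4 / 5.933 = -0.6742
  r[Y,Y] = 1 (diagonal).

R is symmetric with unit diagonal. Assembling:

R = [[1, -0.6742],
 [-0.6742, 1]]


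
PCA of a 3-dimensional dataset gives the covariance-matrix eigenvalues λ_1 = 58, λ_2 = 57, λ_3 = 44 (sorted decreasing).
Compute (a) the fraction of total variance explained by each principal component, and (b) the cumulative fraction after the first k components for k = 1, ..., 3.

Step 1 — total variance = trace(Sigma) = Σ λ_i = 58 + 57 + 44 = 159.

Step 2 — fraction explained by component i = λ_i / Σ λ:
  PC1: 58/159 = 0.3648
  PC2: 57/159 = 0.3585
  PC3: 44/159 = 0.2767

Step 3 — cumulative fraction after k components = (λ_1 + ... + λ_k) / Σ λ:
  k = 1: 58/159 = 0.3648
  k = 2: (58 + 57)/159 = 115/159 = 0.7233
  k = 3: (58 + 57 + 44)/159 = 159/159 = 1

Summary (fraction, with percent):

explained: PC1 0.3648 (36.48%), PC2 0.3585 (35.85%), PC3 0.2767 (27.67%);  cumulative: 0.3648, 0.7233, 1


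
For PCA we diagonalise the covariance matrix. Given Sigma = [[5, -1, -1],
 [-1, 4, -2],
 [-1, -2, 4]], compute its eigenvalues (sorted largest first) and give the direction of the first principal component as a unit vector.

Step 1 — characteristic polynomial p(λ) = det(λI - Sigma) = λ³ - tr·λ² + c_1·λ - det, where tr = trace, c_1 = sum of the principal 2×2 minors, det = det(Sigma):
  tr = 5 + 4 + 4 = 13,
  c_1 = (5·4 - (-1)²) + (5·4 - (-1)²) + (4·4 - (-2)²) = 19 + 19 + 12 = 50,
  det = 5·(4·4 - (-2)²) - (-1)·((-1)·4 - (-2)·(-1)) + (-1)·((-1)·(-2) - 4·(-1)) = 5·(12) - (-1)·(-6) + (-1)·(6) = 48.
  So p(λ) = λ³ - 13λ² + 50λ - 48.
Step 2 — look for an integer root (rational root theorem: any rational root is an integer divisor of 48). Testing λ = 6:
  p(6) = 216 - 468 + 300 - 48 = 0  ✓
  Dividing out (λ - 6): p(λ) = (λ - 6)(λ² - 7λ + 8).
Step 3 — remaining eigenvalues from the quadratic λ² - 7λ + 8 = 0:
  Δ = 7² - 4·8 = 49 - 32 = 17,  λ = (7 ± √17)/2 = (7 ± 4.1231)/2 ≈ 5.5616 or 1.4384.
  Sorted: λ_1 = 6,  λ_2 = 5.5616,  λ_3 = 1.4384  (check: sum = 13 = tr ✓).

Step 4 — unit eigenvector for λ_1 = 6: v spans the null space of (Sigma - λ_1 I), whose rows are
  r_1 = (-1, -1, -1),  r_2 = (-1, -2, -2),  r_3 = (-1, -2, -2).
  v is orthogonal to every row, so take v ∝ r_1 × r_2 = ((-1)·(-2) - (-1)·(-2), (-1)·(-1) - (-1)·(-2), (-1)·(-2) - (-1)·(-1)) = (0, -1, 1).
  Rescale (multiply by -1 so the first nonzero entry is positive): u = (0, 1, -1).
  ||u|| = √((0)² + (1)² + (-1)²) = √(2) ≈ 1.4142,  v_1 = u/||u|| ≈ (0, 0.7071, -0.7071) (||v_1|| = 1).

λ_1 = 6,  λ_2 = 5.5616,  λ_3 = 1.4384;  v_1 ≈ (0, 0.7071, -0.7071)


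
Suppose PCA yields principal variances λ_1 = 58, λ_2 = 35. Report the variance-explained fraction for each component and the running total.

Step 1 — total variance = trace(Sigma) = Σ λ_i = 58 + 35 = 93.

Step 2 — fraction explained by component i = λ_i / Σ λ:
  PC1: 58/93 = 0.6237
  PC2: 35/93 = 0.3763

Step 3 — cumulative fraction after k components = (λ_1 + ... + λ_k) / Σ λ:
  k = 1: 58/93 = 0.6237
  k = 2: (58 + 35)/93 = 93/93 = 1

Summary (fraction, with percent):

explained: PC1 0.6237 (62.37%), PC2 0.3763 (37.63%);  cumulative: 0.6237, 1


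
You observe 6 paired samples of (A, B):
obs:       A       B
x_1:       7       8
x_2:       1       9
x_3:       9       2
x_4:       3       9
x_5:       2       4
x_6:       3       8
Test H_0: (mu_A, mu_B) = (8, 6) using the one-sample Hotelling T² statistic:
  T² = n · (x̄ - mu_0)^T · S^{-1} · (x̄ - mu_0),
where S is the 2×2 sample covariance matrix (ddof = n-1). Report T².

Step 1 — sample mean vector:
  mean(A) = (7 + 1 + 9 + 3 + 2 + 3) / 6 = 25/6 = 4.1667
  mean(B) = (8 + 9 + 2 + 9 + 4 + 8) / 6 = 40/6 = 6.6667
  x̄ = (4.1667, 6.6667),  deviation x̄ - mu_0 = (4.1667, 6.6667) - (8, 6) = (-3.8333, 0.6667).

Step 2 — sample covariance matrix, S[i,j] = (1/(n-1)) · Σ_k (x_{k,i} - mean_i) · (x_{k,j} - mean_j), divisor n-1 = 5:
  S[A,A] = ((2.8333)·(2.8333) + (-3.1667)·(-3.1667) + (4.8333)·(4.8333) + (-1.1667)·(-1.1667) + (-2.1667)·(-2.1667) + (-1.1667)·(-1.1667)) / 5 = 48.8333/5 = 9.7667
  S[A,B] = ((2.8333)·(1.3333) + (-3.1667)·(2.3333) + (4.8333)·(-4.6667) + (-1.1667)·(2.3333) + (-2.1667)·(-2.6667) + (-1.1667)·(1.3333)) / 5 = -24.6667/5 = -4.9333
  S[B,B] = ((1.3333)·(1.3333) + (2.3333)·(2.3333) + (-4.6667)·(-4.6667) + (2.3333)·(2.3333) + (-2.6667)·(-2.6667) + (1.3333)·(1.3333)) / 5 = 43.3333/5 = 8.6667
  S = [[9.7667, -4.9333],
 [-4.9333, 8.6667]].

Step 3 — invert S. det(S) = 9.7667·8.6667 - (-4.9333)² = 60.3067.
  S^{-1} = (1/det) · [[d, -b], [-b, a]] = [[0.1437, 0.0818],
 [0.0818, 0.162]].

Step 4 — quadratic form (x̄ - mu_0)^T · S^{-1} · (x̄ - mu_0):
  S^{-1} · (x̄ - mu_0) = (-0.4964, -0.2056),
  (x̄ - mu_0)^T · [...] = (-3.8333)·(-0.4964) + (0.6667)·(-0.2056) = 1.7656.

Step 5 — scale by n: T² = 6 · 1.7656 = 10.5936.

T² ≈ 10.5936


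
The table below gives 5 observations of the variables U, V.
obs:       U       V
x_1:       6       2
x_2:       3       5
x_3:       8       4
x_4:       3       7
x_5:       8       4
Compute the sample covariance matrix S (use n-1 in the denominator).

Step 1 — column means:
  mean(U) = (6 + 3 + 8 + 3 + 8) / 5 = 28/5 = 5.6
  mean(V) = (2 + 5 + 4 + 7 + 4) / 5 = 22/5 = 4.4

Step 2 — sample covariance S[i,j] = (1/(n-1)) · Σ_k (x_{k,i} - mean_i) · (x_{k,j} - mean_j), with n-1 = 4.
  S[U,U] = ((0.4)·(0.4) + (-2.6)·(-2.6) + (2.4)·(2.4) + (-2.6)·(-2.6) + (2.4)·(2.4)) / 4 = 25.2/4 = 6.3
  S[U,V] = ((0.4)·(-2.4) + (-2.6)·(0.6) + (2.4)·(-0.4) + (-2.6)·(2.6) + (2.4)·(-0.4)) / 4 = -11.2/4 = -2.8
  S[V,V] = ((-2.4)·(-2.4) + (0.6)·(0.6) + (-0.4)·(-0.4) + (2.6)·(2.6) + (-0.4)·(-0.4)) / 4 = 13.2/4 = 3.3

S is symmetric (S[j,i] = S[i,j]). Assembling:

S = [[6.3, -2.8],
 [-2.8, 3.3]]


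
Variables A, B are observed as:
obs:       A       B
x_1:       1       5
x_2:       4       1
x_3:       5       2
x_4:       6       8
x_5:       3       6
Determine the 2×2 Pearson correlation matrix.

Step 1 — column means:
  mean(A) = (1 + 4 + 5 + 6 + 3) / 5 = 19/5 = 3.8
  mean(B) = (5 + 1 + 2 + 8 + 6) / 5 = 22/5 = 4.4

Step 2 — sample variances and covariances s[i,j] = (1/(n-1)) · Σ_k (x_{k,i} - mean_i) · (x_{k,j} - mean_j), with n-1 = 4:
  s[A,A] = ((-2.8)·(-2.8) + (0.2)·(0.2) + (1.2)·(1.2) + (2.2)·(2.2) + (-0.8)·(-0.8)) / 4 = 14.8/4 = 3.7
  s[A,B] = ((-2.8)·(0.6) + (0.2)·(-3.4) + (1.2)·(-2.4) + (2.2)·(3.6) + (-0.8)·(1.6)) / 4 = 1.4/4 = 0.35
  s[B,B] = ((0.6)·(0.6) + (-3.4)·(-3.4) + (-2.4)·(-2.4) + (3.6)·(3.6) + (1.6)·(1.6)) / 4 = 33.2/4 = 8.3
  Sample standard deviations s_i = √(s[i,i]):
  s(A) = √(3.7) = 1.9235
  s(B) = √(8.3) = 2.881

Step 3 — r_{ij} = s_{ij} / (s_i · s_j):
  r[A,A] = 1 (diagonal).
  r[A,B] = 0.35 / (1.9235 · 2.881) = 0.35 / 5.5417 = 0.0632
  r[B,B] = 1 (diagonal).

R is symmetric with unit diagonal. Assembling:

R = [[1, 0.0632],
 [0.0632, 1]]


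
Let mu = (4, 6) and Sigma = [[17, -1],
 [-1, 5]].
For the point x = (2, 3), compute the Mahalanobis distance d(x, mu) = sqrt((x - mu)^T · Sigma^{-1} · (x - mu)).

Step 1 — centre the observation: (x - mu) = (-2, -3).

Step 2 — invert Sigma. det(Sigma) = 17·5 - (-1)² = 84.
  Sigma^{-1} = (1/det) · [[d, -b], [-b, a]] = [[0.0595, 0.0119],
 [0.0119, 0.2024]].

Step 3 — form the quadratic (x - mu)^T · Sigma^{-1} · (x - mu):
  Sigma^{-1} · (x - mu) = (-0.1548, -0.631).
  (x - mu)^T · [Sigma^{-1} · (x - mu)] = (-2)·(-0.1548) + (-3)·(-0.631) = 2.2024.

Step 4 — take square root: d = √(2.2024) ≈ 1.484.

d(x, mu) = √(2.2024) ≈ 1.484


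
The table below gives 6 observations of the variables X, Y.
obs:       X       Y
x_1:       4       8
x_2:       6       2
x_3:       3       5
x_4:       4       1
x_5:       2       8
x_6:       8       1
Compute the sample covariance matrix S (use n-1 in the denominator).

Step 1 — column means:
  mean(X) = (4 + 6 + 3 + 4 + 2 + 8) / 6 = 27/6 = 4.5
  mean(Y) = (8 + 2 + 5 + 1 + 8 + 1) / 6 = 25/6 = 4.1667

Step 2 — sample covariance S[i,j] = (1/(n-1)) · Σ_k (x_{k,i} - mean_i) · (x_{k,j} - mean_j), with n-1 = 5.
  S[X,X] = ((-0.5)·(-0.5) + (1.5)·(1.5) + (-1.5)·(-1.5) + (-0.5)·(-0.5) + (-2.5)·(-2.5) + (3.5)·(3.5)) / 5 = 23.5/5 = 4.7
  S[X,Y] = ((-0.5)·(3.8333) + (1.5)·(-2.1667) + (-1.5)·(0.8333) + (-0.5)·(-3.1667) + (-2.5)·(3.8333) + (3.5)·(-3.1667)) / 5 = -25.5/5 = -5.1
  S[Y,Y] = ((3.8333)·(3.8333) + (-2.1667)·(-2.1667) + (0.8333)·(0.8333) + (-3.1667)·(-3.1667) + (3.8333)·(3.8333) + (-3.1667)·(-3.1667)) / 5 = 54.8333/5 = 10.9667

S is symmetric (S[j,i] = S[i,j]). Assembling:

S = [[4.7, -5.1],
 [-5.1, 10.9667]]


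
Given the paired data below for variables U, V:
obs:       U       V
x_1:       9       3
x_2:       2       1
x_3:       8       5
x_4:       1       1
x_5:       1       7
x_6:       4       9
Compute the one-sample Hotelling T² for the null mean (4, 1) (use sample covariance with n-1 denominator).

Step 1 — sample mean vector:
  mean(U) = (9 + 2 + 8 + 1 + 1 + 4) / 6 = 25/6 = 4.1667
  mean(V) = (3 + 1 + 5 + 1 + 7 + 9) / 6 = 26/6 = 4.3333
  x̄ = (4.1667, 4.3333),  deviation x̄ - mu_0 = (4.1667, 4.3333) - (4, 1) = (0.1667, 3.3333).

Step 2 — sample covariance matrix, S[i,j] = (1/(n-1)) · Σ_k (x_{k,i} - mean_i) · (x_{k,j} - mean_j), divisor n-1 = 5:
  S[U,U] = ((4.8333)·(4.8333) + (-2.1667)·(-2.1667) + (3.8333)·(3.8333) + (-3.1667)·(-3.1667) + (-3.1667)·(-3.1667) + (-0.1667)·(-0.1667)) / 5 = 62.8333/5 = 12.5667
  S[U,V] = ((4.8333)·(-1.3333) + (-2.1667)·(-3.3333) + (3.8333)·(0.6667) + (-3.1667)·(-3.3333) + (-3.1667)·(2.6667) + (-0.1667)·(4.6667)) / 5 = 4.6667/5 = 0.9333
  S[V,V] = ((-1.3333)·(-1.3333) + (-3.3333)·(-3.3333) + (0.6667)·(0.6667) + (-3.3333)·(-3.3333) + (2.6667)·(2.6667) + (4.6667)·(4.6667)) / 5 = 53.3333/5 = 10.6667
  S = [[12.5667, 0.9333],
 [0.9333, 10.6667]].

Step 3 — invert S. det(S) = 12.5667·10.6667 - (0.9333)² = 133.1733.
  S^{-1} = (1/det) · [[d, -b], [-b, a]] = [[0.0801, -0.007],
 [-0.007, 0.0944]].

Step 4 — quadratic form (x̄ - mu_0)^T · S^{-1} · (x̄ - mu_0):
  S^{-1} · (x̄ - mu_0) = (-0.01, 0.3134),
  (x̄ - mu_0)^T · [...] = (0.1667)·(-0.01) + (3.3333)·(0.3134) = 1.0429.

Step 5 — scale by n: T² = 6 · 1.0429 = 6.2575.

T² ≈ 6.2575


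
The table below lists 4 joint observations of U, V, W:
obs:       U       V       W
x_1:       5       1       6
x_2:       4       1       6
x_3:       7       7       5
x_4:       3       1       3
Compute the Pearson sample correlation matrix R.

Step 1 — column means:
  mean(U) = (5 + 4 + 7 + 3) / 4 = 19/4 = 4.75
  mean(V) = (1 + 1 + 7 + 1) / 4 = 10/4 = 2.5
  mean(W) = (6 + 6 + 5 + 3) / 4 = 20/4 = 5

Step 2 — sample variances and covariances s[i,j] = (1/(n-1)) · Σ_k (x_{k,i} - mean_i) · (x_{k,j} - mean_j), with n-1 = 3:
  s[U,U] = ((0.25)·(0.25) + (-0.75)·(-0.75) + (2.25)·(2.25) + (-1.75)·(-1.75)) / 3 = 8.75/3 = 2.9167
  s[U,V] = ((0.25)·(-1.5) + (-0.75)·(-1.5) + (2.25)·(4.5) + (-1.75)·(-1.5)) / 3 = 13.5/3 = 4.5
  s[U,W] = ((0.25)·(1) + (-0.75)·(1) + (2.25)·(0) + (-1.75)·(-2)) / 3 = 3/3 = 1
  s[V,V] = ((-1.5)·(-1.5) + (-1.5)·(-1.5) + (4.5)·(4.5) + (-1.5)·(-1.5)) / 3 = 27/3 = 9
  s[V,W] = ((-1.5)·(1) + (-1.5)·(1) + (4.5)·(0) + (-1.5)·(-2)) / 3 = 0/3 = 0
  s[W,W] = ((1)·(1) + (1)·(1) + (0)·(0) + (-2)·(-2)) / 3 = 6/3 = 2
  Sample standard deviations s_i = √(s[i,i]):
  s(U) = √(2.9167) = 1.7078
  s(V) = √(9) = 3
  s(W) = √(2) = 1.4142

Step 3 — r_{ij} = s_{ij} / (s_i · s_j):
  r[U,U] = 1 (diagonal).
  r[U,V] = 4.5 / (1.7078 · 3) = 4.5 / 5.1235 = 0.8783
  r[U,W] = 1 / (1.7078 · 1.4142) = 1 / 2.4152 = 0.414
  r[V,V] = 1 (diagonal).
  r[V,W] = 0 / (3 · 1.4142) = 0 / 4.2426 = 0
  r[W,W] = 1 (diagonal).

R is symmetric with unit diagonal. Assembling:

R = [[1, 0.8783, 0.414],
 [0.8783, 1, 0],
 [0.414, 0, 1]]


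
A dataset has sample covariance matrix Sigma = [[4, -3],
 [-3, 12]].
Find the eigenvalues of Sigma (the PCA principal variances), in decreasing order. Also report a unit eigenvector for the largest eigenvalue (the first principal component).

Step 1 — characteristic polynomial of 2×2 Sigma:
  det(Sigma - λI) = λ² - trace · λ + det = 0.
  trace = 4 + 12 = 16, det = 4·12 - (-3)² = 39.
Step 2 — discriminant:
  Δ = trace² - 4·det = 256 - 156 = 100.
Step 3 — eigenvalues:
  λ = (trace ± √Δ)/2 = (16 ± 10)/2,
  λ_1 = 13,  λ_2 = 3.

Step 4 — unit eigenvector for λ_1: solve (Sigma - λ_1 I)v = 0. First row:
  (4 - 13)·v_x + (-3)·v_y = 0, i.e. (-9)·v_x + (-3)·v_y = 0,
  so v ∝ (b, λ_1 - a) = (-3, 9); multiply by -1 so the first entry is positive: u = (3, -9).
  ||u|| = √((3)² + (-9)²) = √(90) ≈ 9.4868,
  v_1 = u/||u|| ≈ (0.3162, -0.9487) (||v_1|| = 1).

λ_1 = 13,  λ_2 = 3;  v_1 ≈ (0.3162, -0.9487)


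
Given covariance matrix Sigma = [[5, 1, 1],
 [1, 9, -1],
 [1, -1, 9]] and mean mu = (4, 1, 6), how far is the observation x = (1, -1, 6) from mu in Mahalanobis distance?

Step 1 — centre the observation: (x - mu) = (-3, -2, 0).

Step 2 — invert Sigma (cofactor / det for 3×3, or solve directly):
  Sigma^{-1} = [[0.2105, -0.0263, -0.0263],
 [-0.0263, 0.1158, 0.0158],
 [-0.0263, 0.0158, 0.1158]].

Step 3 — form the quadratic (x - mu)^T · Sigma^{-1} · (x - mu):
  Sigma^{-1} · (x - mu) = (-0.5789, -0.1526, 0.0474).
  (x - mu)^T · [Sigma^{-1} · (x - mu)] = (-3)·(-0.5789) + (-2)·(-0.1526) + (0)·(0.0474) = 2.0421.

Step 4 — take square root: d = √(2.0421) ≈ 1.429.

d(x, mu) = √(2.0421) ≈ 1.429


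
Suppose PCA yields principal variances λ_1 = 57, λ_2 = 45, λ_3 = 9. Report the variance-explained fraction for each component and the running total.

Step 1 — total variance = trace(Sigma) = Σ λ_i = 57 + 45 + 9 = 111.

Step 2 — fraction explained by component i = λ_i / Σ λ:
  PC1: 57/111 = 0.5135
  PC2: 45/111 = 0.4054
  PC3: 9/111 = 0.0811

Step 3 — cumulative fraction after k components = (λ_1 + ... + λ_k) / Σ λ:
  k = 1: 57/111 = 0.5135
  k = 2: (57 + 45)/111 = 102/111 = 0.9189
  k = 3: (57 + 45 + 9)/111 = 111/111 = 1

Summary (fraction, with percent):

explained: PC1 0.5135 (51.35%), PC2 0.4054 (40.54%), PC3 0.0811 (8.11%);  cumulative: 0.5135, 0.9189, 1


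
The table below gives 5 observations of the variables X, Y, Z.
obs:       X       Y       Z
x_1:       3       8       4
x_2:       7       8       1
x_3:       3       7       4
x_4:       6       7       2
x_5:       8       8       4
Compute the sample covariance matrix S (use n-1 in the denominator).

Step 1 — column means:
  mean(X) = (3 + 7 + 3 + 6 + 8) / 5 = 27/5 = 5.4
  mean(Y) = (8 + 8 + 7 + 7 + 8) / 5 = 38/5 = 7.6
  mean(Z) = (4 + 1 + 4 + 2 + 4) / 5 = 15/5 = 3

Step 2 — sample covariance S[i,j] = (1/(n-1)) · Σ_k (x_{k,i} - mean_i) · (x_{k,j} - mean_j), with n-1 = 4.
  S[X,X] = ((-2.4)·(-2.4) + (1.6)·(1.6) + (-2.4)·(-2.4) + (0.6)·(0.6) + (2.6)·(2.6)) / 4 = 21.2/4 = 5.3
  S[X,Y] = ((-2.4)·(0.4) + (1.6)·(0.4) + (-2.4)·(-0.6) + (0.6)·(-0.6) + (2.6)·(0.4)) / 4 = 1.8/4 = 0.45
  S[X,Z] = ((-2.4)·(1) + (1.6)·(-2) + (-2.4)·(1) + (0.6)·(-1) + (2.6)·(1)) / 4 = -6/4 = -1.5
  S[Y,Y] = ((0.4)·(0.4) + (0.4)·(0.4) + (-0.6)·(-0.6) + (-0.6)·(-0.6) + (0.4)·(0.4)) / 4 = 1.2/4 = 0.3
  S[Y,Z] = ((0.4)·(1) + (0.4)·(-2) + (-0.6)·(1) + (-0.6)·(-1) + (0.4)·(1)) / 4 = 0/4 = 0
  S[Z,Z] = ((1)·(1) + (-2)·(-2) + (1)·(1) + (-1)·(-1) + (1)·(1)) / 4 = 8/4 = 2

S is symmetric (S[j,i] = S[i,j]). Assembling:

S = [[5.3, 0.45, -1.5],
 [0.45, 0.3, 0],
 [-1.5, 0, 2]]


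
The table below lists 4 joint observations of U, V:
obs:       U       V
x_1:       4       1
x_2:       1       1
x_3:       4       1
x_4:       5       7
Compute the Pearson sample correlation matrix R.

Step 1 — column means:
  mean(U) = (4 + 1 + 4 + 5) / 4 = 14/4 = 3.5
  mean(V) = (1 + 1 + 1 + 7) / 4 = 10/4 = 2.5

Step 2 — sample variances and covariances s[i,j] = (1/(n-1)) · Σ_k (x_{k,i} - mean_i) · (x_{k,j} - mean_j), with n-1 = 3:
  s[U,U] = ((0.5)·(0.5) + (-2.5)·(-2.5) + (0.5)·(0.5) + (1.5)·(1.5)) / 3 = 9/3 = 3
  s[U,V] = ((0.5)·(-1.5) + (-2.5)·(-1.5) + (0.5)·(-1.5) + (1.5)·(4.5)) / 3 = 9/3 = 3
  s[V,V] = ((-1.5)·(-1.5) + (-1.5)·(-1.5) + (-1.5)·(-1.5) + (4.5)·(4.5)) / 3 = 27/3 = 9
  Sample standard deviations s_i = √(s[i,i]):
  s(U) = √(3) = 1.7321
  s(V) = √(9) = 3

Step 3 — r_{ij} = s_{ij} / (s_i · s_j):
  r[U,U] = 1 (diagonal).
  r[U,V] = 3 / (1.7321 · 3) = 3 / 5.1962 = 0.5774
  r[V,V] = 1 (diagonal).

R is symmetric with unit diagonal. Assembling:

R = [[1, 0.5774],
 [0.5774, 1]]


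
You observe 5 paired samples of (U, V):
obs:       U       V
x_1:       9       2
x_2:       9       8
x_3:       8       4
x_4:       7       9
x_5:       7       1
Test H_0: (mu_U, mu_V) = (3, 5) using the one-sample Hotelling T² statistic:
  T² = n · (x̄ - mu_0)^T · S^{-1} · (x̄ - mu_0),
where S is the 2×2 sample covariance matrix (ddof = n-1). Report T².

Step 1 — sample mean vector:
  mean(U) = (9 + 9 + 8 + 7 + 7) / 5 = 40/5 = 8
  mean(V) = (2 + 8 + 4 + 9 + 1) / 5 = 24/5 = 4.8
  x̄ = (8, 4.8),  deviation x̄ - mu_0 = (8, 4.8) - (3, 5) = (5, -0.2).

Step 2 — sample covariance matrix, S[i,j] = (1/(n-1)) · Σ_k (x_{k,i} - mean_i) · (x_{k,j} - mean_j), divisor n-1 = 4:
  S[U,U] = ((1)·(1) + (1)·(1) + (0)·(0) + (-1)·(-1) + (-1)·(-1)) / 4 = 4/4 = 1
  S[U,V] = ((1)·(-2.8) + (1)·(3.2) + (0)·(-0.8) + (-1)·(4.2) + (-1)·(-3.8)) / 4 = 0/4 = 0
  S[V,V] = ((-2.8)·(-2.8) + (3.2)·(3.2) + (-0.8)·(-0.8) + (4.2)·(4.2) + (-3.8)·(-3.8)) / 4 = 50.8/4 = 12.7
  S = [[1, 0],
 [0, 12.7]].

Step 3 — invert S. det(S) = 1·12.7 - (0)² = 12.7.
  S^{-1} = (1/det) · [[d, -b], [-b, a]] = [[1, 0],
 [0, 0.0787]].

Step 4 — quadratic form (x̄ - mu_0)^T · S^{-1} · (x̄ - mu_0):
  S^{-1} · (x̄ - mu_0) = (5, -0.0157),
  (x̄ - mu_0)^T · [...] = (5)·(5) + (-0.2)·(-0.0157) = 25.0031.

Step 5 — scale by n: T² = 5 · 25.0031 = 125.0157.

T² ≈ 125.0157


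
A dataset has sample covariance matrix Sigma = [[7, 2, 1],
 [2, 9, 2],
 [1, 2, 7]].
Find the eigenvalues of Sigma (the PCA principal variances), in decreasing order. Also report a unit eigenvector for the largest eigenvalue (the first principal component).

Step 1 — characteristic polynomial p(λ) = det(λI - Sigma) = λ³ - tr·λ² + c_1·λ - det, where tr = trace, c_1 = sum of the principal 2×2 minors, det = det(Sigma):
  tr = 7 + 9 + 7 = 23,
  c_1 = (7·9 - (2)²) + (7·7 - (1)²) + (9·7 - (2)²) = 59 + 48 + 59 = 166,
  det = 7·(9·7 - (2)²) - (2)·((2)·7 - (2)·(1)) + (1)·((2)·(2) - 9·(1)) = 7·(59) - (2)·(12) + (1)·(-5) = 384.
  So p(λ) = λ³ - 23λ² + 166λ - 384.
Step 2 — look for an integer root (rational root theorem: any rational root is an integer divisor of 384). Testing λ = 6:
  p(6) = 216 - 828 + 996 - 384 = 0  ✓
  Dividing out (λ - 6): p(λ) = (λ - 6)(λ² - 17λ + 64).
Step 3 — remaining eigenvalues from the quadratic λ² - 17λ + 64 = 0:
  Δ = 17² - 4·64 = 289 - 256 = 33,  λ = (17 ± √33)/2 = (17 ± 5.7446)/2 ≈ 11.3723 or 5.6277.
  Sorted: λ_1 = 11.3723,  λ_2 = 6,  λ_3 = 5.6277  (check: sum = 23 = tr ✓).

Step 4 — unit eigenvector for λ_1 ≈ 11.3723: v spans the null space of (Sigma - λ_1 I), whose rows are
  r_1 = (-4.3723, 2, 1),  r_2 = (2, -2.3723, 2),  r_3 = (1, 2, -4.3723).
  v is orthogonal to every row, so take v ∝ r_1 × r_2 = ((2)·(2) - (1)·(-2.3723), (1)·(2) - (-4.3723)·(2), (-4.3723)·(-2.3723) - (2)·(2)) ≈ (6.3723, 10.7446, 6.3723).
  Let u = (6.3723, 10.7446, 6.3723).
  ||u|| = √((6.3723)² + (10.7446)² + (6.3723)²) = √(196.6576) ≈ 14.0235,  v_1 = u/||u|| ≈ (0.4544, 0.7662, 0.4544) (||v_1|| = 1).

λ_1 = 11.3723,  λ_2 = 6,  λ_3 = 5.6277;  v_1 ≈ (0.4544, 0.7662, 0.4544)


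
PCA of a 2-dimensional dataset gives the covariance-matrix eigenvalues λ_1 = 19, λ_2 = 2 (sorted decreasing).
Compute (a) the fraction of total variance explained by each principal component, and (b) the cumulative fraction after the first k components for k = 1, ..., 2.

Step 1 — total variance = trace(Sigma) = Σ λ_i = 19 + 2 = 21.

Step 2 — fraction explained by component i = λ_i / Σ λ:
  PC1: 19/21 = 0.9048
  PC2: 2/21 = 0.0952

Step 3 — cumulative fraction after k components = (λ_1 + ... + λ_k) / Σ λ:
  k = 1: 19/21 = 0.9048
  k = 2: (19 + 2)/21 = 21/21 = 1

Summary (fraction, with percent):

explained: PC1 0.9048 (90.48%), PC2 0.0952 (9.52%);  cumulative: 0.9048, 1


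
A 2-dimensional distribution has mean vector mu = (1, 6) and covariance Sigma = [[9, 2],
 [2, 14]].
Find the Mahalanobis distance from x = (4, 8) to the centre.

Step 1 — centre the observation: (x - mu) = (3, 2).

Step 2 — invert Sigma. det(Sigma) = 9·14 - (2)² = 122.
  Sigma^{-1} = (1/det) · [[d, -b], [-b, a]] = [[0.1148, -0.0164],
 [-0.0164, 0.0738]].

Step 3 — form the quadratic (x - mu)^T · Sigma^{-1} · (x - mu):
  Sigma^{-1} · (x - mu) = (0.3115, 0.0984).
  (x - mu)^T · [Sigma^{-1} · (x - mu)] = (3)·(0.3115) + (2)·(0.0984) = 1.1311.

Step 4 — take square root: d = √(1.1311) ≈ 1.0636.

d(x, mu) = √(1.1311) ≈ 1.0636


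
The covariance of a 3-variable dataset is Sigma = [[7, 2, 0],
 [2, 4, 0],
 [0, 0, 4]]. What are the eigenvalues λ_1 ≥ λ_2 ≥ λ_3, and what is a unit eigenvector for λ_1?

Step 1 — characteristic polynomial p(λ) = det(λI - Sigma) = λ³ - tr·λ² + c_1·λ - det, where tr = trace, c_1 = sum of the principal 2×2 minors, det = det(Sigma):
  tr = 7 + 4 + 4 = 15,
  c_1 = (7·4 - (2)²) + (7·4 - (0)²) + (4·4 - (0)²) = 24 + 28 + 16 = 68,
  det = 7·(4·4 - (0)²) - (2)·((2)·4 - (0)·(0)) + (0)·((2)·(0) - 4·(0)) = 7·(16) - (2)·(8) + (0)·(0) = 96.
  So p(λ) = λ³ - 15λ² + 68λ - 96.
Step 2 — look for an integer root (rational root theorem: any rational root is an integer divisor of 96). Testing λ = 3:
  p(3) = 27 - 135 + 204 - 96 = 0  ✓
  Dividing out (λ - 3): p(λ) = (λ - 3)(λ² - 12λ + 32).
Step 3 — remaining eigenvalues from the quadratic λ² - 12λ + 32 = 0:
  Δ = 12² - 4·32 = 144 - 128 = 16,  λ = (12 ± √16)/2 = (12 ± 4)/2 = 8 or 4.
  Sorted: λ_1 = 8,  λ_2 = 4,  λ_3 = 3  (check: sum = 15 = tr ✓).

Step 4 — unit eigenvector for λ_1 = 8: v spans the null space of (Sigma - λ_1 I), whose rows are
  r_1 = (-1, 2, 0),  r_2 = (2, -4, 0),  r_3 = (0, 0, -4).
  v is orthogonal to every row, so take v ∝ r_1 × r_3 = ((2)·(-4) - (0)·(0), (0)·(0) - (-1)·(-4), (-1)·(0) - (2)·(0)) = (-8, -4, 0).
  Rescale (divide by 4; multiply by -1 so the first nonzero entry is positive): u = (2, 1, 0).
  ||u|| = √((2)² + (1)² + (0)²) = √(5) ≈ 2.2361,  v_1 = u/||u|| ≈ (0.8944, 0.4472, 0) (||v_1|| = 1).

λ_1 = 8,  λ_2 = 4,  λ_3 = 3;  v_1 ≈ (0.8944, 0.4472, 0)


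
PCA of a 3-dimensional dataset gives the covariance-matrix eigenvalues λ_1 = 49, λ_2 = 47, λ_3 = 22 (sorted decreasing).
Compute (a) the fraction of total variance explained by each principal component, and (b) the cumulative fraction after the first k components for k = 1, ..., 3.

Step 1 — total variance = trace(Sigma) = Σ λ_i = 49 + 47 + 22 = 118.

Step 2 — fraction explained by component i = λ_i / Σ λ:
  PC1: 49/118 = 0.4153
  PC2: 47/118 = 0.3983
  PC3: 22/118 = 0.1864

Step 3 — cumulative fraction after k components = (λ_1 + ... + λ_k) / Σ λ:
  k = 1: 49/118 = 0.4153
  k = 2: (49 + 47)/118 = 96/118 = 0.8136
  k = 3: (49 + 47 + 22)/118 = 118/118 = 1

Summary (fraction, with percent):

explained: PC1 0.4153 (41.53%), PC2 0.3983 (39.83%), PC3 0.1864 (18.64%);  cumulative: 0.4153, 0.8136, 1


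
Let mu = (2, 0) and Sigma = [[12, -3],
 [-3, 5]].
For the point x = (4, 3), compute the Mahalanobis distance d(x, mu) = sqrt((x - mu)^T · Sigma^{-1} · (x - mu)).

Step 1 — centre the observation: (x - mu) = (2, 3).

Step 2 — invert Sigma. det(Sigma) = 12·5 - (-3)² = 51.
  Sigma^{-1} = (1/det) · [[d, -b], [-b, a]] = [[0.098, 0.0588],
 [0.0588, 0.2353]].

Step 3 — form the quadratic (x - mu)^T · Sigma^{-1} · (x - mu):
  Sigma^{-1} · (x - mu) = (0.3725, 0.8235).
  (x - mu)^T · [Sigma^{-1} · (x - mu)] = (2)·(0.3725) + (3)·(0.8235) = 3.2157.

Step 4 — take square root: d = √(3.2157) ≈ 1.7932.

d(x, mu) = √(3.2157) ≈ 1.7932


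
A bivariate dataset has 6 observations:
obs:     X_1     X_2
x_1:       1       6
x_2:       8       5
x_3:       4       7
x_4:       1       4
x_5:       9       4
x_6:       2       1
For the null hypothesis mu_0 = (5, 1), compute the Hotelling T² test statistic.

Step 1 — sample mean vector:
  mean(X_1) = (1 + 8 + 4 + 1 + 9 + 2) / 6 = 25/6 = 4.1667
  mean(X_2) = (6 + 5 + 7 + 4 + 4 + 1) / 6 = 27/6 = 4.5
  x̄ = (4.1667, 4.5),  deviation x̄ - mu_0 = (4.1667, 4.5) - (5, 1) = (-0.8333, 3.5).

Step 2 — sample covariance matrix, S[i,j] = (1/(n-1)) · Σ_k (x_{k,i} - mean_i) · (x_{k,j} - mean_j), divisor n-1 = 5:
  S[X_1,X_1] = ((-3.1667)·(-3.1667) + (3.8333)·(3.8333) + (-0.1667)·(-0.1667) + (-3.1667)·(-3.1667) + (4.8333)·(4.8333) + (-2.1667)·(-2.1667)) / 5 = 62.8333/5 = 12.5667
  S[X_1,X_2] = ((-3.1667)·(1.5) + (3.8333)·(0.5) + (-0.1667)·(2.5) + (-3.1667)·(-0.5) + (4.8333)·(-0.5) + (-2.1667)·(-3.5)) / 5 = 3.5/5 = 0.7
  S[X_2,X_2] = ((1.5)·(1.5) + (0.5)·(0.5) + (2.5)·(2.5) + (-0.5)·(-0.5) + (-0.5)·(-0.5) + (-3.5)·(-3.5)) / 5 = 21.5/5 = 4.3
  S = [[12.5667, 0.7],
 [0.7, 4.3]].

Step 3 — invert S. det(S) = 12.5667·4.3 - (0.7)² = 53.5467.
  S^{-1} = (1/det) · [[d, -b], [-b, a]] = [[0.0803, -0.0131],
 [-0.0131, 0.2347]].

Step 4 — quadratic form (x̄ - mu_0)^T · S^{-1} · (x̄ - mu_0):
  S^{-1} · (x̄ - mu_0) = (-0.1127, 0.8323),
  (x̄ - mu_0)^T · [...] = (-0.8333)·(-0.1127) + (3.5)·(0.8323) = 3.0069.

Step 5 — scale by n: T² = 6 · 3.0069 = 18.0416.

T² ≈ 18.0416


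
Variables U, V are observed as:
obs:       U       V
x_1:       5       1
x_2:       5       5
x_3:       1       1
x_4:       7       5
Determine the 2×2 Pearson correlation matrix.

Step 1 — column means:
  mean(U) = (5 + 5 + 1 + 7) / 4 = 18/4 = 4.5
  mean(V) = (1 + 5 + 1 + 5) / 4 = 12/4 = 3

Step 2 — sample variances and covariances s[i,j] = (1/(n-1)) · Σ_k (x_{k,i} - mean_i) · (x_{k,j} - mean_j), with n-1 = 3:
  s[U,U] = ((0.5)·(0.5) + (0.5)·(0.5) + (-3.5)·(-3.5) + (2.5)·(2.5)) / 3 = 19/3 = 6.3333
  s[U,V] = ((0.5)·(-2) + (0.5)·(2) + (-3.5)·(-2) + (2.5)·(2)) / 3 = 12/3 = 4
  s[V,V] = ((-2)·(-2) + (2)·(2) + (-2)·(-2) + (2)·(2)) / 3 = 16/3 = 5.3333
  Sample standard deviations s_i = √(s[i,i]):
  s(U) = √(6.3333) = 2.5166
  s(V) = √(5.3333) = 2.3094

Step 3 — r_{ij} = s_{ij} / (s_i · s_j):
  r[U,U] = 1 (diagonal).
  r[U,V] = 4 / (2.5166 · 2.3094) = 4 / 5.8119 = 0.6882
  r[V,V] = 1 (diagonal).

R is symmetric with unit diagonal. Assembling:

R = [[1, 0.6882],
 [0.6882, 1]]


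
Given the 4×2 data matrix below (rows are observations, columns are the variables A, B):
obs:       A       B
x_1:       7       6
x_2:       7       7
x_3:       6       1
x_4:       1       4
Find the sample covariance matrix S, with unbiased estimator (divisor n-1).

Step 1 — column means:
  mean(A) = (7 + 7 + 6 + 1) / 4 = 21/4 = 5.25
  mean(B) = (6 + 7 + 1 + 4) / 4 = 18/4 = 4.5

Step 2 — sample covariance S[i,j] = (1/(n-1)) · Σ_k (x_{k,i} - mean_i) · (x_{k,j} - mean_j), with n-1 = 3.
  S[A,A] = ((1.75)·(1.75) + (1.75)·(1.75) + (0.75)·(0.75) + (-4.25)·(-4.25)) / 3 = 24.75/3 = 8.25
  S[A,B] = ((1.75)·(1.5) + (1.75)·(2.5) + (0.75)·(-3.5) + (-4.25)·(-0.5)) / 3 = 6.5/3 = 2.1667
  S[B,B] = ((1.5)·(1.5) + (2.5)·(2.5) + (-3.5)·(-3.5) + (-0.5)·(-0.5)) / 3 = 21/3 = 7

S is symmetric (S[j,i] = S[i,j]). Assembling:

S = [[8.25, 2.1667],
 [2.1667, 7]]


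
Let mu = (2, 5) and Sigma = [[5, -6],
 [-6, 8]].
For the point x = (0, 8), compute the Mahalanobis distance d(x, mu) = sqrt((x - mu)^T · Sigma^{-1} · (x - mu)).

Step 1 — centre the observation: (x - mu) = (-2, 3).

Step 2 — invert Sigma. det(Sigma) = 5·8 - (-6)² = 4.
  Sigma^{-1} = (1/det) · [[d, -b], [-b, a]] = [[2, 1.5],
 [1.5, 1.25]].

Step 3 — form the quadratic (x - mu)^T · Sigma^{-1} · (x - mu):
  Sigma^{-1} · (x - mu) = (0.5, 0.75).
  (x - mu)^T · [Sigma^{-1} · (x - mu)] = (-2)·(0.5) + (3)·(0.75) = 1.25.

Step 4 — take square root: d = √(1.25) ≈ 1.118.

d(x, mu) = √(1.25) ≈ 1.118


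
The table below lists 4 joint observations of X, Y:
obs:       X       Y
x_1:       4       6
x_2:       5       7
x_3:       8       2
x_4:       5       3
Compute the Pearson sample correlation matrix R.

Step 1 — column means:
  mean(X) = (4 + 5 + 8 + 5) / 4 = 22/4 = 5.5
  mean(Y) = (6 + 7 + 2 + 3) / 4 = 18/4 = 4.5

Step 2 — sample variances and covariances s[i,j] = (1/(n-1)) · Σ_k (x_{k,i} - mean_i) · (x_{k,j} - mean_j), with n-1 = 3:
  s[X,X] = ((-1.5)·(-1.5) + (-0.5)·(-0.5) + (2.5)·(2.5) + (-0.5)·(-0.5)) / 3 = 9/3 = 3
  s[X,Y] = ((-1.5)·(1.5) + (-0.5)·(2.5) + (2.5)·(-2.5) + (-0.5)·(-1.5)) / 3 = -9/3 = -3
  s[Y,Y] = ((1.5)·(1.5) + (2.5)·(2.5) + (-2.5)·(-2.5) + (-1.5)·(-1.5)) / 3 = 17/3 = 5.6667
  Sample standard deviations s_i = √(s[i,i]):
  s(X) = √(3) = 1.7321
  s(Y) = √(5.6667) = 2.3805

Step 3 — r_{ij} = s_{ij} / (s_i · s_j):
  r[X,X] = 1 (diagonal).
  r[X,Y] = -3 / (1.7321 · 2.3805) = -3 / 4.1231 = -0.7276
  r[Y,Y] = 1 (diagonal).

R is symmetric with unit diagonal. Assembling:

R = [[1, -0.7276],
 [-0.7276, 1]]


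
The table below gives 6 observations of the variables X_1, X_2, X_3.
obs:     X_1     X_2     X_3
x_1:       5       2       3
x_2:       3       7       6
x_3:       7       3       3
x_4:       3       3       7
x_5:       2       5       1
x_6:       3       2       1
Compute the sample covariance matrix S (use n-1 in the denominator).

Step 1 — column means:
  mean(X_1) = (5 + 3 + 7 + 3 + 2 + 3) / 6 = 23/6 = 3.8333
  mean(X_2) = (2 + 7 + 3 + 3 + 5 + 2) / 6 = 22/6 = 3.6667
  mean(X_3) = (3 + 6 + 3 + 7 + 1 + 1) / 6 = 21/6 = 3.5

Step 2 — sample covariance S[i,j] = (1/(n-1)) · Σ_k (x_{k,i} - mean_i) · (x_{k,j} - mean_j), with n-1 = 5.
  S[X_1,X_1] = ((1.1667)·(1.1667) + (-0.8333)·(-0.8333) + (3.1667)·(3.1667) + (-0.8333)·(-0.8333) + (-1.8333)·(-1.8333) + (-0.8333)·(-0.8333)) / 5 = 16.8333/5 = 3.3667
  S[X_1,X_2] = ((1.1667)·(-1.6667) + (-0.8333)·(3.3333) + (3.1667)·(-0.6667) + (-0.8333)·(-0.6667) + (-1.8333)·(1.3333) + (-0.8333)·(-1.6667)) / 5 = -7.3333/5 = -1.4667
  S[X_1,X_3] = ((1.1667)·(-0.5) + (-0.8333)·(2.5) + (3.1667)·(-0.5) + (-0.8333)·(3.5) + (-1.8333)·(-2.5) + (-0.8333)·(-2.5)) / 5 = -0.5/5 = -0.1
  S[X_2,X_2] = ((-1.6667)·(-1.6667) + (3.3333)·(3.3333) + (-0.6667)·(-0.6667) + (-0.6667)·(-0.6667) + (1.3333)·(1.3333) + (-1.6667)·(-1.6667)) / 5 = 19.3333/5 = 3.8667
  S[X_2,X_3] = ((-1.6667)·(-0.5) + (3.3333)·(2.5) + (-0.6667)·(-0.5) + (-0.6667)·(3.5) + (1.3333)·(-2.5) + (-1.6667)·(-2.5)) / 5 = 8/5 = 1.6
  S[X_3,X_3] = ((-0.5)·(-0.5) + (2.5)·(2.5) + (-0.5)·(-0.5) + (3.5)·(3.5) + (-2.5)·(-2.5) + (-2.5)·(-2.5)) / 5 = 31.5/5 = 6.3

S is symmetric (S[j,i] = S[i,j]). Assembling:

S = [[3.3667, -1.4667, -0.1],
 [-1.4667, 3.8667, 1.6],
 [-0.1, 1.6, 6.3]]


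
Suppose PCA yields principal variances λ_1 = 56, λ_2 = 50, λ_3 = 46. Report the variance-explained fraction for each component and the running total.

Step 1 — total variance = trace(Sigma) = Σ λ_i = 56 + 50 + 46 = 152.

Step 2 — fraction explained by component i = λ_i / Σ λ:
  PC1: 56/152 = 0.3684
  PC2: 50/152 = 0.3289
  PC3: 46/152 = 0.3026

Step 3 — cumulative fraction after k components = (λ_1 + ... + λ_k) / Σ λ:
  k = 1: 56/152 = 0.3684
  k = 2: (56 + 50)/152 = 106/152 = 0.6974
  k = 3: (56 + 50 + 46)/152 = 152/152 = 1

Summary (fraction, with percent):

explained: PC1 0.3684 (36.84%), PC2 0.3289 (32.89%), PC3 0.3026 (30.26%);  cumulative: 0.3684, 0.6974, 1


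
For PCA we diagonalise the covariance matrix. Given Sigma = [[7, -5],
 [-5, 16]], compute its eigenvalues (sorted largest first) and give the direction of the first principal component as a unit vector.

Step 1 — characteristic polynomial of 2×2 Sigma:
  det(Sigma - λI) = λ² - trace · λ + det = 0.
  trace = 7 + 16 = 23, det = 7·16 - (-5)² = 87.
Step 2 — discriminant:
  Δ = trace² - 4·det = 529 - 348 = 181.
Step 3 — eigenvalues:
  λ = (trace ± √Δ)/2 = (23 ± 13.4536)/2,
  λ_1 = 18.2268,  λ_2 = 4.7732.

Step 4 — unit eigenvector for λ_1: solve (Sigma - λ_1 I)v = 0. First row:
  (7 - 18.2268)·v_x + (-5)·v_y = 0, i.e. (-11.2268)·v_x + (-5)·v_y = 0,
  so v ∝ (b, λ_1 - a) = (-5, 11.2268); multiply by -1 so the first entry is positive: u = (5, -11.2268).
  ||u|| = √((5)² + (-11.2268)²) = √(151.0413) ≈ 12.2899,
  v_1 = u/||u|| ≈ (0.4068, -0.9135) (||v_1|| = 1).

λ_1 = 18.2268,  λ_2 = 4.7732;  v_1 ≈ (0.4068, -0.9135)


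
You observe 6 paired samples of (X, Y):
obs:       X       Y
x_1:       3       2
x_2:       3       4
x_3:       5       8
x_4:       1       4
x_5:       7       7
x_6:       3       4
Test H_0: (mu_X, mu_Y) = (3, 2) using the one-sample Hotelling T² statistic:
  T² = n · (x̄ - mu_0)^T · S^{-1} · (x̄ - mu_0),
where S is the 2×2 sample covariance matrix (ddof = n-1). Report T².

Step 1 — sample mean vector:
  mean(X) = (3 + 3 + 5 + 1 + 7 + 3) / 6 = 22/6 = 3.6667
  mean(Y) = (2 + 4 + 8 + 4 + 7 + 4) / 6 = 29/6 = 4.8333
  x̄ = (3.6667, 4.8333),  deviation x̄ - mu_0 = (3.6667, 4.8333) - (3, 2) = (0.6667, 2.8333).

Step 2 — sample covariance matrix, S[i,j] = (1/(n-1)) · Σ_k (x_{k,i} - mean_i) · (x_{k,j} - mean_j), divisor n-1 = 5:
  S[X,X] = ((-0.6667)·(-0.6667) + (-0.6667)·(-0.6667) + (1.3333)·(1.3333) + (-2.6667)·(-2.6667) + (3.3333)·(3.3333) + (-0.6667)·(-0.6667)) / 5 = 21.3333/5 = 4.2667
  S[X,Y] = ((-0.6667)·(-2.8333) + (-0.6667)·(-0.8333) + (1.3333)·(3.1667) + (-2.6667)·(-0.8333) + (3.3333)·(2.1667) + (-0.6667)·(-0.8333)) / 5 = 16.6667/5 = 3.3333
  S[Y,Y] = ((-2.8333)·(-2.8333) + (-0.8333)·(-0.8333) + (3.1667)·(3.1667) + (-0.8333)·(-0.8333) + (2.1667)·(2.1667) + (-0.8333)·(-0.8333)) / 5 = 24.8333/5 = 4.9667
  S = [[4.2667, 3.3333],
 [3.3333, 4.9667]].

Step 3 — invert S. det(S) = 4.2667·4.9667 - (3.3333)² = 10.08.
  S^{-1} = (1/det) · [[d, -b], [-b, a]] = [[0.4927, -0.3307],
 [-0.3307, 0.4233]].

Step 4 — quadratic form (x̄ - mu_0)^T · S^{-1} · (x̄ - mu_0):
  S^{-1} · (x̄ - mu_0) = (-0.6085, 0.9788),
  (x̄ - mu_0)^T · [...] = (0.6667)·(-0.6085) + (2.8333)·(0.9788) = 2.3677.

Step 5 — scale by n: T² = 6 · 2.3677 = 14.2063.

T² ≈ 14.2063


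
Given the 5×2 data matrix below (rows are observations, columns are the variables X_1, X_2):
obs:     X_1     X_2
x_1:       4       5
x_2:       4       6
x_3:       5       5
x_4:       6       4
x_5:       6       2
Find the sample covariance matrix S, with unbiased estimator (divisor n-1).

Step 1 — column means:
  mean(X_1) = (4 + 4 + 5 + 6 + 6) / 5 = 25/5 = 5
  mean(X_2) = (5 + 6 + 5 + 4 + 2) / 5 = 22/5 = 4.4

Step 2 — sample covariance S[i,j] = (1/(n-1)) · Σ_k (x_{k,i} - mean_i) · (x_{k,j} - mean_j), with n-1 = 4.
  S[X_1,X_1] = ((-1)·(-1) + (-1)·(-1) + (0)·(0) + (1)·(1) + (1)·(1)) / 4 = 4/4 = 1
  S[X_1,X_2] = ((-1)·(0.6) + (-1)·(1.6) + (0)·(0.6) + (1)·(-0.4) + (1)·(-2.4)) / 4 = -5/4 = -1.25
  S[X_2,X_2] = ((0.6)·(0.6) + (1.6)·(1.6) + (0.6)·(0.6) + (-0.4)·(-0.4) + (-2.4)·(-2.4)) / 4 = 9.2/4 = 2.3

S is symmetric (S[j,i] = S[i,j]). Assembling:

S = [[1, -1.25],
 [-1.25, 2.3]]


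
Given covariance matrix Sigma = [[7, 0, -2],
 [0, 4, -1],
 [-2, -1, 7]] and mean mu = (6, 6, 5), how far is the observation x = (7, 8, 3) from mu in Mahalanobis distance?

Step 1 — centre the observation: (x - mu) = (1, 2, -2).

Step 2 — invert Sigma (cofactor / det for 3×3, or solve directly):
  Sigma^{-1} = [[0.1561, 0.0116, 0.0462],
 [0.0116, 0.2601, 0.0405],
 [0.0462, 0.0405, 0.1618]].

Step 3 — form the quadratic (x - mu)^T · Sigma^{-1} · (x - mu):
  Sigma^{-1} · (x - mu) = (0.0867, 0.4509, -0.1965).
  (x - mu)^T · [Sigma^{-1} · (x - mu)] = (1)·(0.0867) + (2)·(0.4509) + (-2)·(-0.1965) = 1.3815.

Step 4 — take square root: d = √(1.3815) ≈ 1.1754.

d(x, mu) = √(1.3815) ≈ 1.1754
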